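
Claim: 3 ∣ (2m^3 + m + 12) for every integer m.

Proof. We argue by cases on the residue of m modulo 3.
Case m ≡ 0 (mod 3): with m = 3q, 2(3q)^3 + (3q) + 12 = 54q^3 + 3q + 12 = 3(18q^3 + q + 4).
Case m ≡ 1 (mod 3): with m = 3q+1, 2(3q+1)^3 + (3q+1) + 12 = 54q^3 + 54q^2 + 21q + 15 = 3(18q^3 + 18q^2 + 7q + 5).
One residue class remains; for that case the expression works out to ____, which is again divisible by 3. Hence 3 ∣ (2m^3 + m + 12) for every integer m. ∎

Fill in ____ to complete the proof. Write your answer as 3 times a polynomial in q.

3(18q^3 + 36q^2 + 25q + 10)

Only m ≡ 2 (mod 3) is unaccounted for. Put m = 3q+2:
2(3q+2)^3 + (3q+2) + 12 expands to 54q^3 + 108q^2 + 75q + 30,
and factoring out 3 leaves 3(18q^3 + 36q^2 + 25q + 10).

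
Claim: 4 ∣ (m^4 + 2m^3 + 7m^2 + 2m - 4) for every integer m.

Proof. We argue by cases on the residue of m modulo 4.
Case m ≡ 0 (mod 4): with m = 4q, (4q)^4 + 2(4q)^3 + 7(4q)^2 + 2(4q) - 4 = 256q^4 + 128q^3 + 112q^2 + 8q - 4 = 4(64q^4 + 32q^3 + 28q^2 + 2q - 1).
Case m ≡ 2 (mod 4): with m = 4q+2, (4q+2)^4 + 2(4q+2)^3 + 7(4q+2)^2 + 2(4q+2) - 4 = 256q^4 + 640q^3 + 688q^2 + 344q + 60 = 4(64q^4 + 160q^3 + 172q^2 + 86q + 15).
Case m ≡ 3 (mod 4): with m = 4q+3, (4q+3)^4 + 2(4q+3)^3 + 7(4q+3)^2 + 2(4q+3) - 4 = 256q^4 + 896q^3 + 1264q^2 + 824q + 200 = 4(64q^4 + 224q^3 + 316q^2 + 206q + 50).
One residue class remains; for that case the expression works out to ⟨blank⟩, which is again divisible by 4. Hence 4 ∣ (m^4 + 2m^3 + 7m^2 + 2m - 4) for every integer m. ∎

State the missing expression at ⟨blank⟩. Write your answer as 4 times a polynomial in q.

The residues treated are {0, 2, 3}, so the missing case is m ≡ 1 (mod 4); write m = 4q+1.
Then (4q+1)^4 + 2(4q+1)^3 + 7(4q+1)^2 + 2(4q+1) - 4 = 256q^4 + 384q^3 + 304q^2 + 104q + 8 = 4(64q^4 + 96q^3 + 76q^2 + 26q + 2).

4(64q^4 + 96q^3 + 76q^2 + 26q + 2)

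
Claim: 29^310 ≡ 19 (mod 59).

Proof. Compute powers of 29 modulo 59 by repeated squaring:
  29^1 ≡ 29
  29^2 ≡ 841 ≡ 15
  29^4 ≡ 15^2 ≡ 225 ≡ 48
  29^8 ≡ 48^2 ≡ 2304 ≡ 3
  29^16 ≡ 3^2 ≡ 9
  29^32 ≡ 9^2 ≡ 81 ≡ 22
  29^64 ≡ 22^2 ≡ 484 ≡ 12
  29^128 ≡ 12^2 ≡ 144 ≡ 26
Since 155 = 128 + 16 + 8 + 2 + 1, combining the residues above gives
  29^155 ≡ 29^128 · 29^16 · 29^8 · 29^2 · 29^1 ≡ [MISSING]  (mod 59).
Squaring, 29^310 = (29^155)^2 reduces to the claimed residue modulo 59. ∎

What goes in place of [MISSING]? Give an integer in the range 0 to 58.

45

29^128 · 29^16 · 29^8 · 29^2 · 29^1 ≡ 26 · 9 · 3 · 15 · 29 = 305370.
305370 mod 59 = 45, so 29^155 ≡ 45 (mod 59).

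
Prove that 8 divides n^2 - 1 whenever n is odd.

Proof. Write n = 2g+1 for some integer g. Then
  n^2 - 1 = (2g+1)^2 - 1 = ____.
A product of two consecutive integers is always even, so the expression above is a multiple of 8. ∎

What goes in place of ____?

4g(g + 1)

(2g+1)^2 - 1 = 4g^2 + 4g + 1 - 1 = 4g^2 + 4g = 4g(g+1).
Since g and g+1 are consecutive, g(g+1) is even, and 4·(even) is a multiple of 8.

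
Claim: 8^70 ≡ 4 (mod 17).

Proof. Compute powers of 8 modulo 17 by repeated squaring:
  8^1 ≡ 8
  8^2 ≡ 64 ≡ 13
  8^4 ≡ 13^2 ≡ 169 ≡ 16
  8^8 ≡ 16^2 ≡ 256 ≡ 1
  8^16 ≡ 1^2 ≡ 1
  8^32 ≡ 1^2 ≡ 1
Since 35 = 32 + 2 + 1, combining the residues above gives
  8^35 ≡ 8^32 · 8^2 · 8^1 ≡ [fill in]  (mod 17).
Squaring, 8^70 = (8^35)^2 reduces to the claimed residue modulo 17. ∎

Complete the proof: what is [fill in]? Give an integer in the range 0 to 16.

8^32 · 8^2 · 8^1 ≡ 1 · 13 · 8 = 104.
104 mod 17 = 2, so 8^35 ≡ 2 (mod 17).

2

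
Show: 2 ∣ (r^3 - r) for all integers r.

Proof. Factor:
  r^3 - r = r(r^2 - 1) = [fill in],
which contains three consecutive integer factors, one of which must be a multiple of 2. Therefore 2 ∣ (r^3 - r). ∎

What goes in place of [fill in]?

(r - 1)r(r + 1)

r(r^2 - 1) = r(r - 1)(r + 1) = (r - 1)r(r + 1).
These three factors are consecutive integers, so their product is divisible by 2.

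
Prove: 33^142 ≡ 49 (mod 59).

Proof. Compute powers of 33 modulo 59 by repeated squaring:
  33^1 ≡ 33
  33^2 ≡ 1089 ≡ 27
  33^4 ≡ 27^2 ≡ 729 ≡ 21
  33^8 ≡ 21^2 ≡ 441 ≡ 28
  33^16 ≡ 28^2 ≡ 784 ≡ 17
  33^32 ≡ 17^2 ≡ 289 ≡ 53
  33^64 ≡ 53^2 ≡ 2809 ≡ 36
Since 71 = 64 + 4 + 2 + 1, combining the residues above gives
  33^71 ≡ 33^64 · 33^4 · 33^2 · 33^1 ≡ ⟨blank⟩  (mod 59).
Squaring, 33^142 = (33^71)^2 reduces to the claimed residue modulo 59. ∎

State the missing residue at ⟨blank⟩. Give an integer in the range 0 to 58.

33^64 · 33^4 · 33^2 · 33^1 ≡ 36 · 21 · 27 · 33 = 673596.
673596 mod 59 = 52, so 33^71 ≡ 52 (mod 59).

52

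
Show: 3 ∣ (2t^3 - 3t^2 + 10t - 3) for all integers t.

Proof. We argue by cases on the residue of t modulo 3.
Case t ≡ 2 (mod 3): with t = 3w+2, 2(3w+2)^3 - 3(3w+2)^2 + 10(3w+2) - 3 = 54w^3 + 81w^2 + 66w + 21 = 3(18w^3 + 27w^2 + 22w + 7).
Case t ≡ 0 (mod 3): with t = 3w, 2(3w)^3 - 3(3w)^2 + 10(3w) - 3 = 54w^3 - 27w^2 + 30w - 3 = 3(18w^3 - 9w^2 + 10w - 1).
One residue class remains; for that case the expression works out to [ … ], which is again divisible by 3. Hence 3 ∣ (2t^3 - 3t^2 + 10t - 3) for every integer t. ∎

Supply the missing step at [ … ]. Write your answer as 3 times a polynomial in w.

The residues treated are {2, 0}, so the missing case is t ≡ 1 (mod 3); write t = 3w+1.
Then 2(3w+1)^3 - 3(3w+1)^2 + 10(3w+1) - 3 = 54w^3 + 27w^2 + 30w + 6 = 3(18w^3 + 9w^2 + 10w + 2).

3(18w^3 + 9w^2 + 10w + 2)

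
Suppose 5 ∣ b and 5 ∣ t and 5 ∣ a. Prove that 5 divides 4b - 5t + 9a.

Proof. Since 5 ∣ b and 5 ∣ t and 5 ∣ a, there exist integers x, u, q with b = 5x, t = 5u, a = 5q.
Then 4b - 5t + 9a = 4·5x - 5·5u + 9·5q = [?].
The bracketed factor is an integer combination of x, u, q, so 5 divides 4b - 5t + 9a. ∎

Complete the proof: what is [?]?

5(9q - 5u + 4x)

Pull the common 5 out of every term: 4·5x - 5·5u + 9·5q = 5(9q - 5u + 4x).
9q - 5u + 4x is an integer, which exhibits the divisibility.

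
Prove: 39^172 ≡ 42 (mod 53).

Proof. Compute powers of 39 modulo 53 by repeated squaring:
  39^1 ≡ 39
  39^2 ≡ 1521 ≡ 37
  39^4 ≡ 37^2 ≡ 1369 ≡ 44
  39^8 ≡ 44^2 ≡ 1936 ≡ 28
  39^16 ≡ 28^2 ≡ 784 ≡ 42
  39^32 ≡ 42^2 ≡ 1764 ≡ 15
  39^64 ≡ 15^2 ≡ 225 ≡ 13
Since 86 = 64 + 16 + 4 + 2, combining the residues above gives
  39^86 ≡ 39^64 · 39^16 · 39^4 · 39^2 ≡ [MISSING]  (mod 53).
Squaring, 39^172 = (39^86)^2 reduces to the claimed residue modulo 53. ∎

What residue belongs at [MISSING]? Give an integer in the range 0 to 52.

Multiply the listed residues: 13 · 42 · 44 · 37 = 546 → 24024 → 888888.
Reducing modulo 53: 888888 = 16771·53 + 25, so 39^86 ≡ 25.

25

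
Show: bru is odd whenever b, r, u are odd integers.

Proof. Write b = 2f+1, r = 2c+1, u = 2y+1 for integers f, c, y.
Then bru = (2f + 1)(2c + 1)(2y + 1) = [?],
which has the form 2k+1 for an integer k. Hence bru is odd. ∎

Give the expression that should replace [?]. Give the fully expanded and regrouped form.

Expanding: (2f + 1)(2c + 1)(2y + 1) = 8cfy + 4cf + 4cy + 2c + 4fy + 2f + 2y + 1.
Every term except the constant is even, so this is 2(4cfy + 2cf + 2cy + c + 2fy + f + y) + 1,
and 4cfy + 2cf + 2cy + c + 2fy + f + y ∈ ℤ gives the required form.

2(4cfy + 2cf + 2cy + c + 2fy + f + y) + 1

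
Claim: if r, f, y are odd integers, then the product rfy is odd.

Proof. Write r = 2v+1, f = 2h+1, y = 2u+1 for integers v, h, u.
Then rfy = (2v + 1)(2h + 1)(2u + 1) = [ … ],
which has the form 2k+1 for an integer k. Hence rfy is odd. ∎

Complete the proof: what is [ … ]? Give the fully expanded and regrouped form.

Expanding: (2v + 1)(2h + 1)(2u + 1) = 8huv + 4hu + 4hv + 2h + 4uv + 2u + 2v + 1.
Every term except the constant is even, so this is 2(4huv + 2hu + 2hv + h + 2uv + u + v) + 1,
and 4huv + 2hu + 2hv + h + 2uv + u + v ∈ ℤ gives the required form.

2(4huv + 2hu + 2hv + h + 2uv + u + v) + 1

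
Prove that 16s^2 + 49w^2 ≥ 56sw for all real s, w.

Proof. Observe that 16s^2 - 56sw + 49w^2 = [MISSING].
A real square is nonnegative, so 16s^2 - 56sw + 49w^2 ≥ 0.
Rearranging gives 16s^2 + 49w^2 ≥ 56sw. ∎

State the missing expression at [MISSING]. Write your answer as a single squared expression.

The leading and trailing coefficients are 4^2 and 7^2, and 56 = 2·4·7, so the trinomial is (4s - 7w)^2.
Hence 16s^2 - 56sw + 49w^2 ≥ 0.

(4s - 7w)^2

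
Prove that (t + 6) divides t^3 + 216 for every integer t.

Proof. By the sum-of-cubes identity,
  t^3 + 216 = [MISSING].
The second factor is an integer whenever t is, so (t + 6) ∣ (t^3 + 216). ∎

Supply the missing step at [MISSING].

(t + 6)(t^2 - 6t + 36)

Polynomial division of t^3 + 216 by t + 6 leaves remainder 0 and quotient t^2 - 6t + 36.
Hence t^3 + 216 = (t + 6)(t^2 - 6t + 36).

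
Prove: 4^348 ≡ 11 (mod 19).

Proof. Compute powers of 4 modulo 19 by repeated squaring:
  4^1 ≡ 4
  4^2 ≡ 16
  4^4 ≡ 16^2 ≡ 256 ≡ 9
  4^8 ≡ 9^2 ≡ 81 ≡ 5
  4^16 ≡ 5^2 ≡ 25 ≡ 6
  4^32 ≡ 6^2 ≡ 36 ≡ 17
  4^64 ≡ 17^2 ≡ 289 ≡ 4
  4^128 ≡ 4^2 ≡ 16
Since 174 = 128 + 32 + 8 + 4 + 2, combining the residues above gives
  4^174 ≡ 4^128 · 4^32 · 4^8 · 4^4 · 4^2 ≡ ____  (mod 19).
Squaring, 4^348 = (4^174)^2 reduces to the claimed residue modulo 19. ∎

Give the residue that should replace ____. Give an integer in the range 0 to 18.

7

Multiply the listed residues: 16 · 17 · 5 · 9 · 16 = 272 → 1360 → 12240 → 195840.
Reducing modulo 19: 195840 = 10307·19 + 7, so 4^174 ≡ 7.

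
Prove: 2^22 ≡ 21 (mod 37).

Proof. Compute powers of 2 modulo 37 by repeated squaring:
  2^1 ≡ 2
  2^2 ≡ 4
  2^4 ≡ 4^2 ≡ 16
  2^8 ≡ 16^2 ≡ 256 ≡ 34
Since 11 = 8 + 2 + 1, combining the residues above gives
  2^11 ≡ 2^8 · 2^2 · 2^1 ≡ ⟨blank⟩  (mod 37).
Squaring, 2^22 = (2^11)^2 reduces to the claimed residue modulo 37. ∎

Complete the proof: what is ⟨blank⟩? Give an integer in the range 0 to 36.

13

Multiply the listed residues: 34 · 4 · 2 = 136 → 272.
Reducing modulo 37: 272 = 7·37 + 13, so 2^11 ≡ 13.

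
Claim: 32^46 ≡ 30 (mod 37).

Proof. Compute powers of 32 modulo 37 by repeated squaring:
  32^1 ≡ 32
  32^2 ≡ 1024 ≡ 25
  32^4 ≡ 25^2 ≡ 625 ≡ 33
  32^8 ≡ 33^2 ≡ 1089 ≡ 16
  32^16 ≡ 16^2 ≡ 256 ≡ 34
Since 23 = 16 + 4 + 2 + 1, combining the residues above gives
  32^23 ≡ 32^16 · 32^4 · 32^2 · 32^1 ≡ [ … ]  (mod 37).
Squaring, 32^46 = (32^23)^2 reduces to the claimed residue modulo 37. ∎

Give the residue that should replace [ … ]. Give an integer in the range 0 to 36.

32^16 · 32^4 · 32^2 · 32^1 ≡ 34 · 33 · 25 · 32 = 897600.
897600 mod 37 = 17, so 32^23 ≡ 17 (mod 37).

17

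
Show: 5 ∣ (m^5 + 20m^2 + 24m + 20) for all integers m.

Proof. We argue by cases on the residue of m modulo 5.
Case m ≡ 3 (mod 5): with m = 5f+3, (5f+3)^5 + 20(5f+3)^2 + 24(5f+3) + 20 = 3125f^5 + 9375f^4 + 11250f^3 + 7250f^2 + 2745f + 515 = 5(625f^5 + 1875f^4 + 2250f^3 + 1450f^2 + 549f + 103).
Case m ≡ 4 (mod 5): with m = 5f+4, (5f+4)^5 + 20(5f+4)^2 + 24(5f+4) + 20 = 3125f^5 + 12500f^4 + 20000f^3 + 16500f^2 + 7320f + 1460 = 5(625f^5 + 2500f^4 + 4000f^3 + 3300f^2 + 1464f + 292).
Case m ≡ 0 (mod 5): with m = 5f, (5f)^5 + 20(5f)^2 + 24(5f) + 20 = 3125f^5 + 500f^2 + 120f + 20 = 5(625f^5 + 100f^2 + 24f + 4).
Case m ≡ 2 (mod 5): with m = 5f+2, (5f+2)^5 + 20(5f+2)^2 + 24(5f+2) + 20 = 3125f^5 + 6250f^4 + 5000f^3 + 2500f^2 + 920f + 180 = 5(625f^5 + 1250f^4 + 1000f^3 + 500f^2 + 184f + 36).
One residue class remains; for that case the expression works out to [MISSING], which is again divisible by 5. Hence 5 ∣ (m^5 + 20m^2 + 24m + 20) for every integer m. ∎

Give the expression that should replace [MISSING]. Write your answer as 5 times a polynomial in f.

5(625f^5 + 625f^4 + 250f^3 + 150f^2 + 69f + 13)

The residues treated are {3, 4, 0, 2}, so the missing case is m ≡ 1 (mod 5); write m = 5f+1.
Then (5f+1)^5 + 20(5f+1)^2 + 24(5f+1) + 20 = 3125f^5 + 3125f^4 + 1250f^3 + 750f^2 + 345f + 65 = 5(625f^5 + 625f^4 + 250f^3 + 150f^2 + 69f + 13).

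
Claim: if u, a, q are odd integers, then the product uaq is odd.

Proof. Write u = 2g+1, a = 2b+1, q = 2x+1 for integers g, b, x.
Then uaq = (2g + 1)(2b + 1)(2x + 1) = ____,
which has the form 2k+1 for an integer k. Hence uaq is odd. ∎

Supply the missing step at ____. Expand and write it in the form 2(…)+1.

(2g + 1)(2b + 1)(2x + 1) = 8bgx + 4bg + 4bx + 2b + 4gx + 2g + 2x + 1
= 2(4bgx + 2bg + 2bx + b + 2gx + g + x) + 1.
Since 4bgx + 2bg + 2bx + b + 2gx + g + x is an integer, the product is of the form 2k+1 for an integer k.

2(4bgx + 2bg + 2bx + b + 2gx + g + x) + 1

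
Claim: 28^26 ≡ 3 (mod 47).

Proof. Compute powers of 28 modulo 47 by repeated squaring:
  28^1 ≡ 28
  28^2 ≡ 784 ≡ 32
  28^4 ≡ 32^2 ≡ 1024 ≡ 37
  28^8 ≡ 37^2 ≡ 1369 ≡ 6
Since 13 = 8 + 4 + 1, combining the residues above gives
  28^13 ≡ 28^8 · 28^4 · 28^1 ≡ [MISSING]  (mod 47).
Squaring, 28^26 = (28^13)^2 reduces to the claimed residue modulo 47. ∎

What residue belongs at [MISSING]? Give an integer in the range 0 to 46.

12

28^8 · 28^4 · 28^1 ≡ 6 · 37 · 28 = 6216.
6216 mod 47 = 12, so 28^13 ≡ 12 (mod 47).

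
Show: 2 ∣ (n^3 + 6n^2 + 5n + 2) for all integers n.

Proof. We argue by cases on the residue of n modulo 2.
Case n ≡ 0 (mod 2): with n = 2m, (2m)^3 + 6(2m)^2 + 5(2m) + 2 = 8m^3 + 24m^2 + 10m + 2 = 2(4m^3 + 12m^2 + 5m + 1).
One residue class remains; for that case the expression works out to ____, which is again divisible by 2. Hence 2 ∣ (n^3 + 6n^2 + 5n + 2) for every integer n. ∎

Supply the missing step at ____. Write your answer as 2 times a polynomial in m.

Only n ≡ 1 (mod 2) is unaccounted for. Put n = 2m+1:
(2m+1)^3 + 6(2m+1)^2 + 5(2m+1) + 2 expands to 8m^3 + 36m^2 + 40m + 14,
and factoring out 2 leaves 2(4m^3 + 18m^2 + 20m + 7).

2(4m^3 + 18m^2 + 20m + 7)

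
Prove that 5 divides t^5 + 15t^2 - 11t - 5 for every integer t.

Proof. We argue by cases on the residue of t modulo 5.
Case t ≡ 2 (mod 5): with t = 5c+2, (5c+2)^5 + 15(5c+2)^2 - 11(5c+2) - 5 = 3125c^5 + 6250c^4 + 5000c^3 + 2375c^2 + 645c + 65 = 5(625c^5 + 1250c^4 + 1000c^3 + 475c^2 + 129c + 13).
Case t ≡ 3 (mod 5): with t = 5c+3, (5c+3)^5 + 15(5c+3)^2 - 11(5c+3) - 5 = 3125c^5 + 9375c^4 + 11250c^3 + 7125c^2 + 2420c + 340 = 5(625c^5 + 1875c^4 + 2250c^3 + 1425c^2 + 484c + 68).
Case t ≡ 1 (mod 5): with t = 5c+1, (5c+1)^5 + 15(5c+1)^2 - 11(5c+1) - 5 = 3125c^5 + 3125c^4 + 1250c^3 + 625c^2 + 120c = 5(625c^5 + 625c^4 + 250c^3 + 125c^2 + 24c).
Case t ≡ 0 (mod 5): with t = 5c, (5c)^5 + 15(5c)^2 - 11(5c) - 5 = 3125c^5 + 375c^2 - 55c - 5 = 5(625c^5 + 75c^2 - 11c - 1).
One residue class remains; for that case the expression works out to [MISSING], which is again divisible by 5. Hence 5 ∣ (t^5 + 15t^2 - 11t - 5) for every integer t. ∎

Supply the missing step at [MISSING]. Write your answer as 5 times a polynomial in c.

5(625c^5 + 2500c^4 + 4000c^3 + 3275c^2 + 1389c + 243)

The residues treated are {2, 3, 1, 0}, so the missing case is t ≡ 4 (mod 5); write t = 5c+4.
Then (5c+4)^5 + 15(5c+4)^2 - 11(5c+4) - 5 = 3125c^5 + 12500c^4 + 20000c^3 + 16375c^2 + 6945c + 1215 = 5(625c^5 + 2500c^4 + 4000c^3 + 3275c^2 + 1389c + 243).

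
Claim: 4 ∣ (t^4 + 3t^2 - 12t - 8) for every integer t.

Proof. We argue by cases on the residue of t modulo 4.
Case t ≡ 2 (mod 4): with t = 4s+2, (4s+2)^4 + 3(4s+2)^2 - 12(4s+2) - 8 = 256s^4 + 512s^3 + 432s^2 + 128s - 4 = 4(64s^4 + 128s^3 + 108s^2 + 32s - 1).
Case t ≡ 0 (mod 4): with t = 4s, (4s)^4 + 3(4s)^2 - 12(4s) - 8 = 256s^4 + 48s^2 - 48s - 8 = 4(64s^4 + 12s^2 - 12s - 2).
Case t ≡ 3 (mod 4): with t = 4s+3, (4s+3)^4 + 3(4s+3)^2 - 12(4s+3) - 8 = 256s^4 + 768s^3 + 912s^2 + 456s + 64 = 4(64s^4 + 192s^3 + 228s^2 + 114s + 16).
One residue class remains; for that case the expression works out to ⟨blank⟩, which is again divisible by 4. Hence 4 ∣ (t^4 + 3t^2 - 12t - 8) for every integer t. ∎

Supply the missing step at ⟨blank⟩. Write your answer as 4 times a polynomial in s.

4(64s^4 + 64s^3 + 36s^2 - 2s - 4)

Only t ≡ 1 (mod 4) is unaccounted for. Put t = 4s+1:
(4s+1)^4 + 3(4s+1)^2 - 12(4s+1) - 8 expands to 256s^4 + 256s^3 + 144s^2 - 8s - 16,
and factoring out 4 leaves 4(64s^4 + 64s^3 + 36s^2 - 2s - 4).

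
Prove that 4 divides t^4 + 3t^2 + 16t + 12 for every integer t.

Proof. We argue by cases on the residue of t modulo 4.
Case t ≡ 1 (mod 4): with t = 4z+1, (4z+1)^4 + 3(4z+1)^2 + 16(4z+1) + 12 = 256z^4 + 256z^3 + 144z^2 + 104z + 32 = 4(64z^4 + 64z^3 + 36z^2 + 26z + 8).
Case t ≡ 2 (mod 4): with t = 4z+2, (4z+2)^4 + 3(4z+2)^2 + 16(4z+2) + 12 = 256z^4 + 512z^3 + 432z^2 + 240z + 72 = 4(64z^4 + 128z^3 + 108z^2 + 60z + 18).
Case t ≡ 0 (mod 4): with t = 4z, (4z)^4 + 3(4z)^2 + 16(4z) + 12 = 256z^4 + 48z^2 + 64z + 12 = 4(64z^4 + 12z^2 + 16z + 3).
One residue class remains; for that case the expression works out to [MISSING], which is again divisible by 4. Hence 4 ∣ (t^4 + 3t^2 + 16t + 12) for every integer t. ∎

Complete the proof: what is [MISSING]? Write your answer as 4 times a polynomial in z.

4(64z^4 + 192z^3 + 228z^2 + 142z + 42)

Only t ≡ 3 (mod 4) is unaccounted for. Put t = 4z+3:
(4z+3)^4 + 3(4z+3)^2 + 16(4z+3) + 12 expands to 256z^4 + 768z^3 + 912z^2 + 568z + 168,
and factoring out 4 leaves 4(64z^4 + 192z^3 + 228z^2 + 142z + 42).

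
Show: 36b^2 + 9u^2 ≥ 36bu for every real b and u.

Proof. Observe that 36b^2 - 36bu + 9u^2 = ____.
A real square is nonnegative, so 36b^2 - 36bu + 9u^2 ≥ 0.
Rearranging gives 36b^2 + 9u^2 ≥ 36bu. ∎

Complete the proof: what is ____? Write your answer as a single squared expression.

36b^2 - 36bu + 9u^2 is a perfect-square trinomial: the outer terms are (6b)^2 and (3u)^2, and the cross term is -2·6b·3u.
So 36b^2 - 36bu + 9u^2 = (6b - 3u)^2 ≥ 0.

(6b - 3u)^2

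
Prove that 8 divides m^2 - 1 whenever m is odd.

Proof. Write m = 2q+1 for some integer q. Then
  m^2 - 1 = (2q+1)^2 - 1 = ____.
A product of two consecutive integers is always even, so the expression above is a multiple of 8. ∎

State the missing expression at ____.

4q(q + 1)

(2q+1)^2 - 1 = 4q^2 + 4q + 1 - 1 = 4q^2 + 4q = 4q(q+1).
Since q and q+1 are consecutive, q(q+1) is even, and 4·(even) is a multiple of 8.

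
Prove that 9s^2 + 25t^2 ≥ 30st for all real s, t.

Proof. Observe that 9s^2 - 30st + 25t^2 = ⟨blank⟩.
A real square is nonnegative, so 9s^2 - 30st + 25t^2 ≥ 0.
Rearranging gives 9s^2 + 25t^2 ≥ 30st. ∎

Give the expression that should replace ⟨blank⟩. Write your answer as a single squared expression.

9s^2 - 30st + 25t^2 is a perfect-square trinomial: the outer terms are (3s)^2 and (5t)^2, and the cross term is -2·3s·5t.
So 9s^2 - 30st + 25t^2 = (3s - 5t)^2 ≥ 0.

(3s - 5t)^2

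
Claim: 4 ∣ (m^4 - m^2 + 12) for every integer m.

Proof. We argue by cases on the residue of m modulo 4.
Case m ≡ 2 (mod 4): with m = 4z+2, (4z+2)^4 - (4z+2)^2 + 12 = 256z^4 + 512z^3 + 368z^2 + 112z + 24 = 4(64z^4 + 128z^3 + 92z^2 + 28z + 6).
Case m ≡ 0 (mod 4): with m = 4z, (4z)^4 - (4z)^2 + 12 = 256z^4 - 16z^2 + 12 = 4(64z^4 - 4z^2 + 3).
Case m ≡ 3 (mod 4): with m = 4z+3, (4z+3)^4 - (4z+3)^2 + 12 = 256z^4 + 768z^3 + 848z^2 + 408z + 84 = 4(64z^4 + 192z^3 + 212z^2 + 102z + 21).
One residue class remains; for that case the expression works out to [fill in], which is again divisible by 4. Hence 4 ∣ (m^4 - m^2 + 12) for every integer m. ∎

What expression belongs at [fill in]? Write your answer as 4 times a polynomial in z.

Only m ≡ 1 (mod 4) is unaccounted for. Put m = 4z+1:
(4z+1)^4 - (4z+1)^2 + 12 expands to 256z^4 + 256z^3 + 80z^2 + 8z + 12,
and factoring out 4 leaves 4(64z^4 + 64z^3 + 20z^2 + 2z + 3).

4(64z^4 + 64z^3 + 20z^2 + 2z + 3)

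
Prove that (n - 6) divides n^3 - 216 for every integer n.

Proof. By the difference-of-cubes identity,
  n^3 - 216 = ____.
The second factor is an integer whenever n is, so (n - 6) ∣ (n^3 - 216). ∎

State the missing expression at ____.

(n - 6)(n^2 + 6n + 36)

a^3 - b^3 = (a - b)(a^2 + ab + b^2). With a = n, b = 6:
n^3 - 216 = (n - 6)(n^2 + 6n + 36).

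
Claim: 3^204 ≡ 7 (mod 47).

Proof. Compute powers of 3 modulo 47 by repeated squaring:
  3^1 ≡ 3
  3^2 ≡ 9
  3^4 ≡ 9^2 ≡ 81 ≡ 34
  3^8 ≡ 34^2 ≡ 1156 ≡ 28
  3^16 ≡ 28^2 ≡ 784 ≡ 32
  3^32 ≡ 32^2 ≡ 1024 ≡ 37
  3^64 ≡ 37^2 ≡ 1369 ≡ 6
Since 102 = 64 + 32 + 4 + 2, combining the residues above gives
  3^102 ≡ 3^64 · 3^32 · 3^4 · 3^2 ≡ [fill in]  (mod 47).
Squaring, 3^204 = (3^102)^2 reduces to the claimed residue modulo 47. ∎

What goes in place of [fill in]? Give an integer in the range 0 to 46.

3^64 · 3^32 · 3^4 · 3^2 ≡ 6 · 37 · 34 · 9 = 67932.
67932 mod 47 = 17, so 3^102 ≡ 17 (mod 47).

17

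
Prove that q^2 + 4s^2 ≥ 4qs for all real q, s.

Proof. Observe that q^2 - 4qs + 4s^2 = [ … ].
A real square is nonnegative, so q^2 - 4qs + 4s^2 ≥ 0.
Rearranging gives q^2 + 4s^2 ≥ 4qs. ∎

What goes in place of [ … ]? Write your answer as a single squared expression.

q^2 - 4qs + 4s^2 is a perfect-square trinomial: the outer terms are (q)^2 and (2s)^2, and the cross term is -2·q·2s.
So q^2 - 4qs + 4s^2 = (q - 2s)^2 ≥ 0.

(q - 2s)^2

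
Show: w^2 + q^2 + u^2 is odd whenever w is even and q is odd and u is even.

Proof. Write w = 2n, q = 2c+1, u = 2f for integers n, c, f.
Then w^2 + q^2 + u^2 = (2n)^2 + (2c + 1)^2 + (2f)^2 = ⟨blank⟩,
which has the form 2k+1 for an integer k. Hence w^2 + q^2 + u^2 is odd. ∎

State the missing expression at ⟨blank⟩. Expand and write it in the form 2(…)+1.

(2n)^2 + (2c + 1)^2 + (2f)^2 = 4c^2 + 4c + 4f^2 + 4n^2 + 1
= 2(2c^2 + 2c + 2f^2 + 2n^2) + 1.
Since 2c^2 + 2c + 2f^2 + 2n^2 is an integer, the sum of squares is of the form 2k+1 for an integer k.

2(2c^2 + 2c + 2f^2 + 2n^2) + 1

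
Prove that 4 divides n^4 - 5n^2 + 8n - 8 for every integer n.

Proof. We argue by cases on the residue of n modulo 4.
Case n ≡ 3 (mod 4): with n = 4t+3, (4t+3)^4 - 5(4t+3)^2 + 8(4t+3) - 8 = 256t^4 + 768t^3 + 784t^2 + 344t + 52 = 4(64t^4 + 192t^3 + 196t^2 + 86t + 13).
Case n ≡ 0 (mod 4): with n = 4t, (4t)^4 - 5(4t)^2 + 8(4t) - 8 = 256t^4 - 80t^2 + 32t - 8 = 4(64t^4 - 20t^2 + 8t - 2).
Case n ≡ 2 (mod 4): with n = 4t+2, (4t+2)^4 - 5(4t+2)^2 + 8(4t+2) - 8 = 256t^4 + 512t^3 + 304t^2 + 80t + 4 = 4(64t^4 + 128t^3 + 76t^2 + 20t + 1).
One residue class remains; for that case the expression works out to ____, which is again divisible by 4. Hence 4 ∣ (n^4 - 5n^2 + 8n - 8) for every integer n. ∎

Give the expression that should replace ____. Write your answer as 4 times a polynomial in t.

The residues treated are {3, 0, 2}, so the missing case is n ≡ 1 (mod 4); write n = 4t+1.
Then (4t+1)^4 - 5(4t+1)^2 + 8(4t+1) - 8 = 256t^4 + 256t^3 + 16t^2 + 8t - 4 = 4(64t^4 + 64t^3 + 4t^2 + 2t - 1).

4(64t^4 + 64t^3 + 4t^2 + 2t - 1)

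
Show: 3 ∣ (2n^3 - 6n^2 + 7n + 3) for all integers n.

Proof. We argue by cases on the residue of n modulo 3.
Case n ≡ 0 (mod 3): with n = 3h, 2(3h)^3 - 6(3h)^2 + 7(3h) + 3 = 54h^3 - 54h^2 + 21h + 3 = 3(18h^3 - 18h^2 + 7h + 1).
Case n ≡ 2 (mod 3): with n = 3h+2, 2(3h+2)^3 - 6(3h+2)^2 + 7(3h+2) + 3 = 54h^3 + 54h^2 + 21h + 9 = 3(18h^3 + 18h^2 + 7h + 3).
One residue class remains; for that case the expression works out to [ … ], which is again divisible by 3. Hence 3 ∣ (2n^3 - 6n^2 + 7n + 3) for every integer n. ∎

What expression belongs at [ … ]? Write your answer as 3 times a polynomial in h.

3(18h^3 + h + 2)

Only n ≡ 1 (mod 3) is unaccounted for. Put n = 3h+1:
2(3h+1)^3 - 6(3h+1)^2 + 7(3h+1) + 3 expands to 54h^3 + 3h + 6,
and factoring out 3 leaves 3(18h^3 + h + 2).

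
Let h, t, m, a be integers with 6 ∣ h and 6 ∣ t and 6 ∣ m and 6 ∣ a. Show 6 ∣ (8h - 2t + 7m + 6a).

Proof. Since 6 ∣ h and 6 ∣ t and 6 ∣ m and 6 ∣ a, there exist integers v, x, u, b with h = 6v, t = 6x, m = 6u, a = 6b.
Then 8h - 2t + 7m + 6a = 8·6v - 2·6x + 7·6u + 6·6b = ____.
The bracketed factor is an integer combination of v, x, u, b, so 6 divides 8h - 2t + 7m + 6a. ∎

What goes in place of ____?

Each term has a factor of 6: 8·6v - 2·6x + 7·6u + 6·6b = 6·(6b + 7u + 8v - 2x).
Since 6b + 7u + 8v - 2x is an integer, 6 ∣ (8h - 2t + 7m + 6a).

6(6b + 7u + 8v - 2x)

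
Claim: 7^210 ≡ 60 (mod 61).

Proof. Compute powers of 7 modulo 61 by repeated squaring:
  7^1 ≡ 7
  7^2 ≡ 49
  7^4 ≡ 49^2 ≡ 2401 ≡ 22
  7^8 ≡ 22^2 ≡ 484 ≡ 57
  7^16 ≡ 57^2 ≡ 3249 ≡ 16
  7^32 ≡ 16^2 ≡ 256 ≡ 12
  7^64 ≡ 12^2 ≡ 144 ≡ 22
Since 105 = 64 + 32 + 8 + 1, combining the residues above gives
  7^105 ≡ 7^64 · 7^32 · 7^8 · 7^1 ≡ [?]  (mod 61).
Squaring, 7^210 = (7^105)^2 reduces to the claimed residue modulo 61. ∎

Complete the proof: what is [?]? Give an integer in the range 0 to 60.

50

Multiply the listed residues: 22 · 12 · 57 · 7 = 264 → 15048 → 105336.
Reducing modulo 61: 105336 = 1726·61 + 50, so 7^105 ≡ 50.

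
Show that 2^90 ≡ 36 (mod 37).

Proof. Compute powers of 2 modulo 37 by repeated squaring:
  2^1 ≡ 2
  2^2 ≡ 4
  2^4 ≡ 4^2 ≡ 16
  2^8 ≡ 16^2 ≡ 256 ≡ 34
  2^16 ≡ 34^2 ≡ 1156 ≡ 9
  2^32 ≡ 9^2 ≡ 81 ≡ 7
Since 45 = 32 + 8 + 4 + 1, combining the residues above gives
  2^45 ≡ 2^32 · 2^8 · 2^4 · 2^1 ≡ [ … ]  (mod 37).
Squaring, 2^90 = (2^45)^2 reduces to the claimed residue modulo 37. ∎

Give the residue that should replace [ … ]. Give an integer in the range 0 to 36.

2^32 · 2^8 · 2^4 · 2^1 ≡ 7 · 34 · 16 · 2 = 7616.
7616 mod 37 = 31, so 2^45 ≡ 31 (mod 37).

31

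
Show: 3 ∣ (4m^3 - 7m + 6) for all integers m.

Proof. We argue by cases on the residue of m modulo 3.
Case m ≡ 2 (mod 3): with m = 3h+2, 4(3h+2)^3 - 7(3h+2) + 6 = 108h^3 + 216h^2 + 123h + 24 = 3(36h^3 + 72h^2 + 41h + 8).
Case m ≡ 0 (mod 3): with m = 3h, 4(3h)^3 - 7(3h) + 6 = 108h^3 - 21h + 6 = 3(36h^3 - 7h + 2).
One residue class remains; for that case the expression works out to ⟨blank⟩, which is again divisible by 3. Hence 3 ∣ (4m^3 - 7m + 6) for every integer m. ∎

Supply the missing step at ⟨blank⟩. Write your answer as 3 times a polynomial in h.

3(36h^3 + 36h^2 + 5h + 1)

Only m ≡ 1 (mod 3) is unaccounted for. Put m = 3h+1:
4(3h+1)^3 - 7(3h+1) + 6 expands to 108h^3 + 108h^2 + 15h + 3,
and factoring out 3 leaves 3(36h^3 + 36h^2 + 5h + 1).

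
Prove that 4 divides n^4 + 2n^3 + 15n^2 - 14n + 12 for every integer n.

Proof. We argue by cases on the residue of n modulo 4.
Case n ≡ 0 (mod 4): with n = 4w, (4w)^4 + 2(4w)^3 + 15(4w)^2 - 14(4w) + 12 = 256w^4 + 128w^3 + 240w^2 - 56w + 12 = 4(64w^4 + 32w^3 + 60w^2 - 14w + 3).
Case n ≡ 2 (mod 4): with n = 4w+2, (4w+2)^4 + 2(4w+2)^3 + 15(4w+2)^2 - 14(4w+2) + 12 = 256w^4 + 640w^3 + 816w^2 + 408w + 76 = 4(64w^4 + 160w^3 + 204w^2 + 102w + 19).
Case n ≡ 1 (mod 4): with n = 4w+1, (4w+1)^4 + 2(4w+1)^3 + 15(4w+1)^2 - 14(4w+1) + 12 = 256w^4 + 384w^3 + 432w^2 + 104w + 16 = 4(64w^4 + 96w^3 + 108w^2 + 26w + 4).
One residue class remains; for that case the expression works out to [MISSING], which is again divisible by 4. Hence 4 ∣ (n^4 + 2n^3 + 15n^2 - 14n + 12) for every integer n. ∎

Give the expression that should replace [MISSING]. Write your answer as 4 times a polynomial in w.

4(64w^4 + 224w^3 + 348w^2 + 238w + 60)

Only n ≡ 3 (mod 4) is unaccounted for. Put n = 4w+3:
(4w+3)^4 + 2(4w+3)^3 + 15(4w+3)^2 - 14(4w+3) + 12 expands to 256w^4 + 896w^3 + 1392w^2 + 952w + 240,
and factoring out 4 leaves 4(64w^4 + 224w^3 + 348w^2 + 238w + 60).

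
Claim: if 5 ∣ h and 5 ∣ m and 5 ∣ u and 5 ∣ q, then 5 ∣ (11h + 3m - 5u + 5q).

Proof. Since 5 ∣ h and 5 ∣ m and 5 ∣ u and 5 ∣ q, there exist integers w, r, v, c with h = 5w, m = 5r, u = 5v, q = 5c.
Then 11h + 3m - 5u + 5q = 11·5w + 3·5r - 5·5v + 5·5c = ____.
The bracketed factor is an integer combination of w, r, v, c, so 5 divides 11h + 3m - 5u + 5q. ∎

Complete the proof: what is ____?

Pull the common 5 out of every term: 11·5w + 3·5r - 5·5v + 5·5c = 5(5c + 3r - 5v + 11w).
5c + 3r - 5v + 11w is an integer, which exhibits the divisibility.

5(5c + 3r - 5v + 11w)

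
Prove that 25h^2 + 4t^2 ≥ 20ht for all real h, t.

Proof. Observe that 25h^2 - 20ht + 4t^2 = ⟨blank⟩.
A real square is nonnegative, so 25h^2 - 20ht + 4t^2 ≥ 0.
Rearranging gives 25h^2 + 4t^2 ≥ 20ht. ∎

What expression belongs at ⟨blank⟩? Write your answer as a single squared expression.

The leading and trailing coefficients are 5^2 and 2^2, and 20 = 2·5·2, so the trinomial is (5h - 2t)^2.
Hence 25h^2 - 20ht + 4t^2 ≥ 0.

(5h - 2t)^2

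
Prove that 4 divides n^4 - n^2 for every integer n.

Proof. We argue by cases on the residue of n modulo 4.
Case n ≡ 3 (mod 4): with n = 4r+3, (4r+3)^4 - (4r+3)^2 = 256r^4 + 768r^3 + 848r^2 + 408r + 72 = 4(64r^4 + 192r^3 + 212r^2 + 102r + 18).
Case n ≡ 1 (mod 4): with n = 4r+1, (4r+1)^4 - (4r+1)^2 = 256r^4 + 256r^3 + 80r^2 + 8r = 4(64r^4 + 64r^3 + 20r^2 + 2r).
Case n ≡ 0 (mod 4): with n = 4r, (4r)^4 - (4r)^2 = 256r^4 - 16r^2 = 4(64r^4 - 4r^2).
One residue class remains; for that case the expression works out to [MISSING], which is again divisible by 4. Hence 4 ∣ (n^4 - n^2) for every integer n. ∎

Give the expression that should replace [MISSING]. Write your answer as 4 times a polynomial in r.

4(64r^4 + 128r^3 + 92r^2 + 28r + 3)

The residues treated are {3, 1, 0}, so the missing case is n ≡ 2 (mod 4); write n = 4r+2.
Then (4r+2)^4 - (4r+2)^2 = 256r^4 + 512r^3 + 368r^2 + 112r + 12 = 4(64r^4 + 128r^3 + 92r^2 + 28r + 3).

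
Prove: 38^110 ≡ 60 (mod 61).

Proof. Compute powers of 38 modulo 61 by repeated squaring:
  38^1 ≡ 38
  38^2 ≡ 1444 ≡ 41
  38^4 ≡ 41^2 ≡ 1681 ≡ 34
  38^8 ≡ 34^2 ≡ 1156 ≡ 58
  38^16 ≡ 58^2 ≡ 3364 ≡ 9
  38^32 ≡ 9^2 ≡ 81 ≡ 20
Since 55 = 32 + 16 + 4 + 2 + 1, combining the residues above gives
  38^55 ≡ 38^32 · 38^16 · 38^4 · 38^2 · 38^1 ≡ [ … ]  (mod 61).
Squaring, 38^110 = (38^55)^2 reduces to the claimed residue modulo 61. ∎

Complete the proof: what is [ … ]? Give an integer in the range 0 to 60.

38^32 · 38^16 · 38^4 · 38^2 · 38^1 ≡ 20 · 9 · 34 · 41 · 38 = 9534960.
9534960 mod 61 = 50, so 38^55 ≡ 50 (mod 61).

50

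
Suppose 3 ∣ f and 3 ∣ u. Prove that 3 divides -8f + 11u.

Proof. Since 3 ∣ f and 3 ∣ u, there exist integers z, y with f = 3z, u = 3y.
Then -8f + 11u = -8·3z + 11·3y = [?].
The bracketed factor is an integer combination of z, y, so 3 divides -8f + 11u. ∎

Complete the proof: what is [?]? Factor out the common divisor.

3(11y - 8z)

Each term has a factor of 3: -8·3z + 11·3y = 3·(11y - 8z).
Since 11y - 8z is an integer, 3 ∣ (-8f + 11u).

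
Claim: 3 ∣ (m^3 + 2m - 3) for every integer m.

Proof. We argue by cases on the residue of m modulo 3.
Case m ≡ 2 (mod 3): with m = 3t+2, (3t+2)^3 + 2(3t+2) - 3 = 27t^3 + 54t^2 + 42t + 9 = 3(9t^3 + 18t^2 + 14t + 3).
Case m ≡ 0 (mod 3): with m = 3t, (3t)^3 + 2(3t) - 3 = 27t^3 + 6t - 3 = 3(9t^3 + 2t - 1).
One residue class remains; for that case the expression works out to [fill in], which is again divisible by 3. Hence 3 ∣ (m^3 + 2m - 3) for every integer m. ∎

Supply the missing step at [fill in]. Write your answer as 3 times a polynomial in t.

3(9t^3 + 9t^2 + 5t)

Only m ≡ 1 (mod 3) is unaccounted for. Put m = 3t+1:
(3t+1)^3 + 2(3t+1) - 3 expands to 27t^3 + 27t^2 + 15t,
and factoring out 3 leaves 3(9t^3 + 9t^2 + 5t).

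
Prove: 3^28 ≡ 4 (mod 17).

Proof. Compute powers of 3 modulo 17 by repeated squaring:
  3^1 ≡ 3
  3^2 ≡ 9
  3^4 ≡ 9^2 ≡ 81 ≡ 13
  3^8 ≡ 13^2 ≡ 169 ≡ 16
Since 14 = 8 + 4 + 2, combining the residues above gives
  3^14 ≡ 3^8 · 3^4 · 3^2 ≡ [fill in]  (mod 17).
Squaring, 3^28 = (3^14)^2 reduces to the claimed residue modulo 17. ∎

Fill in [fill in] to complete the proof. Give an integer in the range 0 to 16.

Multiply the listed residues: 16 · 13 · 9 = 208 → 1872.
Reducing modulo 17: 1872 = 110·17 + 2, so 3^14 ≡ 2.

2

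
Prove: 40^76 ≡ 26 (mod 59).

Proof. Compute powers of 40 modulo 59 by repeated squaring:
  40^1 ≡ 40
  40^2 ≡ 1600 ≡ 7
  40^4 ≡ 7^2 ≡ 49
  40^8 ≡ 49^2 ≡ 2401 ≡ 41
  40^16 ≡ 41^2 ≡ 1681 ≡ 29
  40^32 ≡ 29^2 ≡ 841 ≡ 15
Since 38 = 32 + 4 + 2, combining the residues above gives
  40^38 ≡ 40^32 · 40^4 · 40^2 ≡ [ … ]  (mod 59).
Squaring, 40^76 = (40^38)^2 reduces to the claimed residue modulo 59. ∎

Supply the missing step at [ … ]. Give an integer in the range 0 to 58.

40^32 · 40^4 · 40^2 ≡ 15 · 49 · 7 = 5145.
5145 mod 59 = 12, so 40^38 ≡ 12 (mod 59).

12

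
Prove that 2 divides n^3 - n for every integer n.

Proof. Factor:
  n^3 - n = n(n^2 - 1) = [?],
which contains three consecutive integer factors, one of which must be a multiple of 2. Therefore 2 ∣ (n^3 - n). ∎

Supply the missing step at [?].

(n - 1)n(n + 1)

n(n^2 - 1) = n(n - 1)(n + 1) = (n - 1)n(n + 1).
These three factors are consecutive integers, so their product is divisible by 2.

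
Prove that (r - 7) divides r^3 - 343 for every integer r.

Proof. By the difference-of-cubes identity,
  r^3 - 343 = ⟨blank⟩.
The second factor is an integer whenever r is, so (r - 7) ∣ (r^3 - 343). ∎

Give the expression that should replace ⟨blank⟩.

a^3 - b^3 = (a - b)(a^2 + ab + b^2). With a = r, b = 7:
r^3 - 343 = (r - 7)(r^2 + 7r + 49).

(r - 7)(r^2 + 7r + 49)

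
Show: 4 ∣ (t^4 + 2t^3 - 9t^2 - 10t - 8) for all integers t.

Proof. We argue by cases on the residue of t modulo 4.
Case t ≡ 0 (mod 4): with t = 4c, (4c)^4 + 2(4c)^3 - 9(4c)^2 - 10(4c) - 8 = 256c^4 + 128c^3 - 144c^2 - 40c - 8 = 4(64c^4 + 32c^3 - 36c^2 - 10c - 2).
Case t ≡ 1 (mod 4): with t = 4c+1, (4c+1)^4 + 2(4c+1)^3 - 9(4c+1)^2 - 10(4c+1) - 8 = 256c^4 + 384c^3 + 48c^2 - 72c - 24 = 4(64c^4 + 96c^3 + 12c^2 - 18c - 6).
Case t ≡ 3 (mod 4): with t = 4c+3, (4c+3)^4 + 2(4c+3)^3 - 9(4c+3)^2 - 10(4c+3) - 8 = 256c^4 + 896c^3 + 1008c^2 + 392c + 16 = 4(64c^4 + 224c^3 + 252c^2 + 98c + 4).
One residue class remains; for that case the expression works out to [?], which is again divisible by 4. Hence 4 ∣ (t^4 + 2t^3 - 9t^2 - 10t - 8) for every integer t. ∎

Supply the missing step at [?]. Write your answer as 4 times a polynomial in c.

The residues treated are {0, 1, 3}, so the missing case is t ≡ 2 (mod 4); write t = 4c+2.
Then (4c+2)^4 + 2(4c+2)^3 - 9(4c+2)^2 - 10(4c+2) - 8 = 256c^4 + 640c^3 + 432c^2 + 40c - 32 = 4(64c^4 + 160c^3 + 108c^2 + 10c - 8).

4(64c^4 + 160c^3 + 108c^2 + 10c - 8)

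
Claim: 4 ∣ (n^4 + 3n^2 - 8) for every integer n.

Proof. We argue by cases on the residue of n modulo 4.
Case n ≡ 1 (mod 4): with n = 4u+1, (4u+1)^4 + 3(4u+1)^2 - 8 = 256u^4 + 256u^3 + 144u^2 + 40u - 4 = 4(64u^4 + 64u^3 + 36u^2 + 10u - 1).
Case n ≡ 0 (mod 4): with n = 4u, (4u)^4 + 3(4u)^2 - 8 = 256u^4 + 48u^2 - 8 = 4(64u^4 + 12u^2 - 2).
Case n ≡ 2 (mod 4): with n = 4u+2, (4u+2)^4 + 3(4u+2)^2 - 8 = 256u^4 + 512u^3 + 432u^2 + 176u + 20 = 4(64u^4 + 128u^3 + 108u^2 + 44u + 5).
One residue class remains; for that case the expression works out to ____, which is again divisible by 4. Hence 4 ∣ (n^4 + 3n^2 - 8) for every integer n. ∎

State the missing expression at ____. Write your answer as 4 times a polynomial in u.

4(64u^4 + 192u^3 + 228u^2 + 126u + 25)

Only n ≡ 3 (mod 4) is unaccounted for. Put n = 4u+3:
(4u+3)^4 + 3(4u+3)^2 - 8 expands to 256u^4 + 768u^3 + 912u^2 + 504u + 100,
and factoring out 4 leaves 4(64u^4 + 192u^3 + 228u^2 + 126u + 25).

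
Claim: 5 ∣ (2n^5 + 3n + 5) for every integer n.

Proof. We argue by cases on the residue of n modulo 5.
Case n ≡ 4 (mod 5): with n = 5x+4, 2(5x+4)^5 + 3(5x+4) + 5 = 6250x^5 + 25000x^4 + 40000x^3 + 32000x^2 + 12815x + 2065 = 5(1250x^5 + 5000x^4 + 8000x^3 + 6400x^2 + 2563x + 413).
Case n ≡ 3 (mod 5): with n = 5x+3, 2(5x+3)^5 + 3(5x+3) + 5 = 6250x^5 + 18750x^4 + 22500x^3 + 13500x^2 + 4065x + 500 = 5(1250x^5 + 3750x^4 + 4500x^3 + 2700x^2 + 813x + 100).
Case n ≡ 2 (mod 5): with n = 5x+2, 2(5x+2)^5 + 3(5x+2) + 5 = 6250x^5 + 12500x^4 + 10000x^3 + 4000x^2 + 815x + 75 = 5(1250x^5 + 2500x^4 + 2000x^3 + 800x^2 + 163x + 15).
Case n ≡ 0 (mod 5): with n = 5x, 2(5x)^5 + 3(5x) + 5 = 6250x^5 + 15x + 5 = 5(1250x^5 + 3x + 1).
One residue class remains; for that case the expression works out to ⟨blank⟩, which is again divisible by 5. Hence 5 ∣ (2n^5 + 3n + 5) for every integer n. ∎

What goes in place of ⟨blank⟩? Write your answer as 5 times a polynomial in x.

Only n ≡ 1 (mod 5) is unaccounted for. Put n = 5x+1:
2(5x+1)^5 + 3(5x+1) + 5 expands to 6250x^5 + 6250x^4 + 2500x^3 + 500x^2 + 65x + 10,
and factoring out 5 leaves 5(1250x^5 + 1250x^4 + 500x^3 + 100x^2 + 13x + 2).

5(1250x^5 + 1250x^4 + 500x^3 + 100x^2 + 13x + 2)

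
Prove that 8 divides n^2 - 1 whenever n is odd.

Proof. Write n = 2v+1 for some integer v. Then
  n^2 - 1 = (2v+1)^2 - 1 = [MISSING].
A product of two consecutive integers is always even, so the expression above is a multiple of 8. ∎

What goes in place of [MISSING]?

4v(v + 1)

(2v+1)^2 - 1 = 4v^2 + 4v + 1 - 1 = 4v^2 + 4v = 4v(v+1).
Since v and v+1 are consecutive, v(v+1) is even, and 4·(even) is a multiple of 8.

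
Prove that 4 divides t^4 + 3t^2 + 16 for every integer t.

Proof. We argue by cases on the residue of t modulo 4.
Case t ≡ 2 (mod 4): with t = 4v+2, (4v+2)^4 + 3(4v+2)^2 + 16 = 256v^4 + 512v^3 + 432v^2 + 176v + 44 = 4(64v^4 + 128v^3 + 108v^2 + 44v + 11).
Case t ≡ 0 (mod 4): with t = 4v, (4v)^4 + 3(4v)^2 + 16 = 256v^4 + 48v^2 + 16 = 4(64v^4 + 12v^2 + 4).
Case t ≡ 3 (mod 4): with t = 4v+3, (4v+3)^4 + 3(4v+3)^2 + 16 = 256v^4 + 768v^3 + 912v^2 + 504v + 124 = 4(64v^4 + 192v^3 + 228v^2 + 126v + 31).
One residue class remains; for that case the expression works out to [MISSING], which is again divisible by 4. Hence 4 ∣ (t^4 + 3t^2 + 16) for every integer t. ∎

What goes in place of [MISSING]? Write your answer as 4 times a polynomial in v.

4(64v^4 + 64v^3 + 36v^2 + 10v + 5)

Only t ≡ 1 (mod 4) is unaccounted for. Put t = 4v+1:
(4v+1)^4 + 3(4v+1)^2 + 16 expands to 256v^4 + 256v^3 + 144v^2 + 40v + 20,
and factoring out 4 leaves 4(64v^4 + 64v^3 + 36v^2 + 10v + 5).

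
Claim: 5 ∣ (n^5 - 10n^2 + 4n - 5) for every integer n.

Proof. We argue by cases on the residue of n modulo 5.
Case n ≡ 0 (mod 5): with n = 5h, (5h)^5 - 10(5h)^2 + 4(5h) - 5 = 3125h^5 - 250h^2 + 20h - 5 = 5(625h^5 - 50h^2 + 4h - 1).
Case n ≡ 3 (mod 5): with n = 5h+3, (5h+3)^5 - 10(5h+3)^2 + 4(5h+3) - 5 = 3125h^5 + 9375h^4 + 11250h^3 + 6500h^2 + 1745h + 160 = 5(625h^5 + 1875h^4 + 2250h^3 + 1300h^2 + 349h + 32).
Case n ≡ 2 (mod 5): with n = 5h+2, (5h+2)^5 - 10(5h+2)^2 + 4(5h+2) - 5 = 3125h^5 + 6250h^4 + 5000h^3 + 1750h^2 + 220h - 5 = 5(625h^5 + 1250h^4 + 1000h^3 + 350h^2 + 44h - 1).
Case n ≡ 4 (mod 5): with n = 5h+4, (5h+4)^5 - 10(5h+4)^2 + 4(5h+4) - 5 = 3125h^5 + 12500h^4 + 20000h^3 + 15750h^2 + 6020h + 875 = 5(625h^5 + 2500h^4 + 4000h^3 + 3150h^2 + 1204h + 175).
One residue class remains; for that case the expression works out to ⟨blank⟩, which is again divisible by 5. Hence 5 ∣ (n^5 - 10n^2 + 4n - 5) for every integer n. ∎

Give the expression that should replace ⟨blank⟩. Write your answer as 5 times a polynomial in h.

The residues treated are {0, 3, 2, 4}, so the missing case is n ≡ 1 (mod 5); write n = 5h+1.
Then (5h+1)^5 - 10(5h+1)^2 + 4(5h+1) - 5 = 3125h^5 + 3125h^4 + 1250h^3 - 55h - 10 = 5(625h^5 + 625h^4 + 250h^3 - 11h - 2).

5(625h^5 + 625h^4 + 250h^3 - 11h - 2)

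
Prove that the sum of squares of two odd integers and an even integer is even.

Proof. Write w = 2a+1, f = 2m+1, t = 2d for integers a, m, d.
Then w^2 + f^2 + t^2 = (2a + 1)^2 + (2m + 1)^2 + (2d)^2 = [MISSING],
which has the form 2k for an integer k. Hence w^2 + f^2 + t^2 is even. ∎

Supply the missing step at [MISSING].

2(2a^2 + 2a + 2d^2 + 2m^2 + 2m + 1)

Expanding: (2a + 1)^2 + (2m + 1)^2 + (2d)^2 = 4a^2 + 4a + 4d^2 + 4m^2 + 4m + 2.
Every term is even; pulling out the factor of 2 gives 2(2a^2 + 2a + 2d^2 + 2m^2 + 2m + 1).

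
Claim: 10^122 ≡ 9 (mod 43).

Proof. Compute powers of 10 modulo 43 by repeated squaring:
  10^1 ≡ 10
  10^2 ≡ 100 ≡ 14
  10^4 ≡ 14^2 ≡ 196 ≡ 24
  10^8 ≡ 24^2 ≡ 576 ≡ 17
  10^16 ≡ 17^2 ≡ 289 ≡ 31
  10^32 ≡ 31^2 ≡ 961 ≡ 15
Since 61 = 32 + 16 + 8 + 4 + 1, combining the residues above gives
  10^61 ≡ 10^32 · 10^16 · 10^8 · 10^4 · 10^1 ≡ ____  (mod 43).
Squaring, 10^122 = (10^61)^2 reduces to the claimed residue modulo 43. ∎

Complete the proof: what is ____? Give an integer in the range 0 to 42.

Multiply the listed residues: 15 · 31 · 17 · 24 · 10 = 465 → 7905 → 189720 → 1897200.
Reducing modulo 43: 1897200 = 44120·43 + 40, so 10^61 ≡ 40.

40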